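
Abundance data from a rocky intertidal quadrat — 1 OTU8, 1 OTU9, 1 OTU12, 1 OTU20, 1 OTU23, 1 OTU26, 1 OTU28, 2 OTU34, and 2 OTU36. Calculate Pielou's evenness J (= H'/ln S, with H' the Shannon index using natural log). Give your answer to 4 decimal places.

Total N = 1+1+1+1+1+1+1+2+2 = 11, so the proportions are 0.090909, 0.090909, 0.090909, 0.090909, 0.090909, 0.090909, 0.090909, 0.181818, 0.181818 (working shown to 6 dp, full precision carried).
H' = −Σ pᵢ ln pᵢ = −((-0.217990) + (-0.217990) + (-0.217990) + (-0.217990) + (-0.217990) + (-0.217990) + (-0.217990) + (-0.309954) + (-0.309954)) = 2.145842.
With S = 9 species, ln S = 2.197225, so J = 2.145842/2.197225 = 0.976615, i.e. 0.9766 to 4 decimal places.

0.9766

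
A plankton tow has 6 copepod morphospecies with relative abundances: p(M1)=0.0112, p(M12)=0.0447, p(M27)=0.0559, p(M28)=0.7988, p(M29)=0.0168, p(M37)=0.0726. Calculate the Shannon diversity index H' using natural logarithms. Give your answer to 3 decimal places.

0.789

Each pᵢ ln pᵢ term (working shown to 5 dp, full precision carried): 0.0112×(-4.49184)=-0.05031, 0.0447×(-3.10778)=-0.13892, 0.0559×(-2.88419)=-0.16123, 0.7988×(-0.22464)=-0.17945, 0.0168×(-4.08638)=-0.06865, 0.0726×(-2.62279)=-0.19041.
Sum = -0.78896, so H' = 0.789.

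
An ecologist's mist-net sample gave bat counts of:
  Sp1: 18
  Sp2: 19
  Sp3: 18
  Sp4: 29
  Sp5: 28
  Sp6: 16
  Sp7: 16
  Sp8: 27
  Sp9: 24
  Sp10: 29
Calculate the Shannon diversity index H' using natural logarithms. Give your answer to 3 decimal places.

2.275

Total N = 18+19+18+29+28+16+16+27+24+29 = 224, so the proportions are 0.08036, 0.08482, 0.08036, 0.12946, 0.125, 0.07143, 0.07143, 0.12054, 0.10714, 0.12946 (working shown to 5 dp, full precision carried).
Each pᵢ ln pᵢ term: 0.08036×(-2.52127)=-0.20260, 0.08482×(-2.46721)=-0.20927, 0.08036×(-2.52127)=-0.20260, 0.12946×(-2.04435)=-0.26467, 0.125×(-2.07944)=-0.25993, 0.07143×(-2.63906)=-0.18850, 0.07143×(-2.63906)=-0.18850, 0.12054×(-2.11581)=-0.25503, 0.10714×(-2.23359)=-0.23931, 0.12946×(-2.04435)=-0.26467.
Sum = -2.27510, so H' = 2.275.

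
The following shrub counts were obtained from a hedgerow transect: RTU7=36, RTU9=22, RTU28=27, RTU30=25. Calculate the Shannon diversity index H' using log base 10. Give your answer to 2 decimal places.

0.59

Total N = 36+22+27+25 = 110, so the proportions are 0.3273, 0.2, 0.2455, 0.2273 (working shown to 4 dp, full precision carried).
Each pᵢ log₁₀ pᵢ term: 0.3273×(-0.4851)=-0.1588, 0.2×(-0.6990)=-0.1398, 0.2455×(-0.6100)=-0.1497, 0.2273×(-0.6435)=-0.1462.
Sum = -0.5945, so H' = 0.59.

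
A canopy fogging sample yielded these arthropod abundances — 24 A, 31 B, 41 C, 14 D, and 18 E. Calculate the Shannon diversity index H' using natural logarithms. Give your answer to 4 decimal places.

Total N = 24+31+41+14+18 = 128, so the proportions are 0.1875, 0.242188, 0.320312, 0.109375, 0.140625 (working shown to 6 dp, full precision carried).
Each pᵢ ln pᵢ term: 0.1875×(-1.673976)=-0.313871, 0.242188×(-1.418043)=-0.343432, 0.320312×(-1.138458)=-0.364662, 0.109375×(-2.212973)=-0.242044, 0.140625×(-1.961659)=-0.275858.
Sum = -1.539867, so H' = 1.5399.

1.5399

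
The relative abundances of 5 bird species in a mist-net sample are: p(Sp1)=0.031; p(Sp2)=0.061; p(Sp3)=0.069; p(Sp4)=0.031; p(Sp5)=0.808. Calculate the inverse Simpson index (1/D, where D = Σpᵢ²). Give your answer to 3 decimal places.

1.508

D = 0.031² + 0.061² + 0.069² + 0.031² + 0.808² = 0.000961 + 0.003721 + 0.004761 + 0.000961 + 0.652864 = 0.663268 (working shown to 6 dp, full precision carried).
So 1/D = 1.50769, i.e. 1.508 to 3 decimal places.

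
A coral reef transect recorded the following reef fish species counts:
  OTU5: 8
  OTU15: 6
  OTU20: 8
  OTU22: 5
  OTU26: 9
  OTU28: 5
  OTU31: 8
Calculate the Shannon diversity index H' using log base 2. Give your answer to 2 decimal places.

Total N = 8+6+8+5+9+5+8 = 49, so the proportions are 0.1633, 0.1224, 0.1633, 0.102, 0.1837, 0.102, 0.1633 (working shown to 4 dp, full precision carried).
Each pᵢ log₂ pᵢ term: 0.1633×(-2.6147)=-0.4269, 0.1224×(-3.0297)=-0.3710, 0.1633×(-2.6147)=-0.4269, 0.102×(-3.2928)=-0.3360, 0.1837×(-2.4448)=-0.4490, 0.102×(-3.2928)=-0.3360, 0.1633×(-2.6147)=-0.4269.
Sum = -2.7727, so H' = 2.77.

2.77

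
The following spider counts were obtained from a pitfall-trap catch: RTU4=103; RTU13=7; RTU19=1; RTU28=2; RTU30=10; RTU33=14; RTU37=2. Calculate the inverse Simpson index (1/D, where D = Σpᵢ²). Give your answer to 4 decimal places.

1.7624

Total N = 103+7+1+2+10+14+2 = 139, so the proportions are 0.7410072, 0.0503597, 0.0071942, 0.0143885, 0.0719424, 0.1007194, 0.0143885 (working shown to 7 dp, full precision carried).
D = 0.7410072² + 0.0503597² + 0.0071942² + 0.0143885² + 0.0719424² + 0.1007194² + 0.0143885² = 0.5490917 + 0.0025361 + 0.0000518 + 0.0002070 + 0.0051757 + 0.0101444 + 0.0002070 = 0.5674137.
So 1/D = 1.762383, i.e. 1.7624 to 4 decimal places.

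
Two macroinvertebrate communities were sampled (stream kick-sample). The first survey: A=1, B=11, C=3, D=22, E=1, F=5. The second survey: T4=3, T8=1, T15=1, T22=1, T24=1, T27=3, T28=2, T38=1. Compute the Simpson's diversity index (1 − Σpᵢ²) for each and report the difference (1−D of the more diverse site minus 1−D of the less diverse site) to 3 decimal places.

The first survey: N=43, proportions 0.02326, 0.25581, 0.06977, 0.51163, 0.02326, 0.11628, giving 1−D = 0.65333 (working shown to 5 dp, full precision carried).
The second survey: N=13, proportions 0.23077, 0.07692, 0.07692, 0.07692, 0.07692, 0.23077, 0.15385, 0.07692, giving 1−D = 0.84024.
Difference = |0.65333 − 0.84024| = 0.18691, i.e. 0.187 to 3 decimal places.

0.187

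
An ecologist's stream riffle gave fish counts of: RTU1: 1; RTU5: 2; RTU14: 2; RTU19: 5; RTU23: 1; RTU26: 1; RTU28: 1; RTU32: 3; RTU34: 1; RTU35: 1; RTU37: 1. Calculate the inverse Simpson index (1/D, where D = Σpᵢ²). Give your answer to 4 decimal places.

Total N = 1+2+2+5+1+1+1+3+1+1+1 = 19, so the proportions are 0.05263158, 0.10526316, 0.10526316, 0.26315789, 0.05263158, 0.05263158, 0.05263158, 0.15789474, 0.05263158, 0.05263158, 0.05263158 (working shown to 8 dp, full precision carried).
D = 0.05263158² + 0.10526316² + 0.10526316² + 0.26315789² + 0.05263158² + 0.05263158² + 0.05263158² + 0.15789474² + 0.05263158² + 0.05263158² + 0.05263158² = 0.00277008 + 0.01108033 + 0.01108033 + 0.06925208 + 0.00277008 + 0.00277008 + 0.00277008 + 0.02493075 + 0.00277008 + 0.00277008 + 0.00277008 = 0.13573407.
So 1/D = 7.367347, i.e. 7.3673 to 4 decimal places.

7.3673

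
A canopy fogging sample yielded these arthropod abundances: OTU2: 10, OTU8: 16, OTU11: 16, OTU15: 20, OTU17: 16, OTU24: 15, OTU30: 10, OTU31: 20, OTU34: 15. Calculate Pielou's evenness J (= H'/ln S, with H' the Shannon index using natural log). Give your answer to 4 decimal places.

Total N = 10+16+16+20+16+15+10+20+15 = 138, so the proportions are 0.072464, 0.115942, 0.115942, 0.144928, 0.115942, 0.108696, 0.072464, 0.144928, 0.108696 (working shown to 6 dp, full precision carried).
H' = −Σ pᵢ ln pᵢ = −((-0.190193) + (-0.249816) + (-0.249816) + (-0.279931) + (-0.249816) + (-0.241218) + (-0.190193) + (-0.279931) + (-0.241218)) = 2.172132.
With S = 9 species, ln S = 2.197225, so J = 2.172132/2.197225 = 0.988580, i.e. 0.9886 to 4 decimal places.

0.9886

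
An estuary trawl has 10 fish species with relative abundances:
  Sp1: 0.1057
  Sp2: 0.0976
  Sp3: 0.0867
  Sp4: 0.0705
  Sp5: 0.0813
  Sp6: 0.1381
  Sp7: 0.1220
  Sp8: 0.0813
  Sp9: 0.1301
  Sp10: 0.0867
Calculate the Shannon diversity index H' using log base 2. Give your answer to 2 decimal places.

3.29

Each pᵢ log₂ pᵢ term (working shown to 4 dp, full precision carried): 0.1057×(-3.2420)=-0.3427, 0.0976×(-3.3570)=-0.3276, 0.0867×(-3.5278)=-0.3059, 0.0705×(-3.8262)=-0.2697, 0.0813×(-3.6206)=-0.2944, 0.1381×(-2.8562)=-0.3944, 0.122×(-3.0350)=-0.3703, 0.0813×(-3.6206)=-0.2944, 0.1301×(-2.9423)=-0.3828, 0.0867×(-3.5278)=-0.3059.
Sum = -3.2880, so H' = 3.29.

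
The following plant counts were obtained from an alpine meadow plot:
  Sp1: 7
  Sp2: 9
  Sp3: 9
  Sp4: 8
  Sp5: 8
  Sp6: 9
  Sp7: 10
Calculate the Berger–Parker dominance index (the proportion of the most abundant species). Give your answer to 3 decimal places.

Total N = 7+9+9+8+8+9+10 = 60, so the proportions are 0.11667, 0.15, 0.15, 0.13333, 0.13333, 0.15, 0.16667 (working shown to 5 dp, full precision carried).
The largest proportion is 0.16667, i.e. d = 0.167 to 3 decimal places.

0.167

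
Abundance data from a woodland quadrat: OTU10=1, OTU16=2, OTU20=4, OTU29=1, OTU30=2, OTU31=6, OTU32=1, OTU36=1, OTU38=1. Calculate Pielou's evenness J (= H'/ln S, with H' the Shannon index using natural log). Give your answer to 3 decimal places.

Total N = 1+2+4+1+2+6+1+1+1 = 19, so the proportions are 0.05263, 0.10526, 0.21053, 0.05263, 0.10526, 0.31579, 0.05263, 0.05263, 0.05263 (working shown to 5 dp, full precision carried).
H' = −Σ pᵢ ln pᵢ = −((-0.15497) + (-0.23698) + (-0.32803) + (-0.15497) + (-0.23698) + (-0.36400) + (-0.15497) + (-0.15497) + (-0.15497)) = 1.94084.
With S = 9 species, ln S = 2.19722, so J = 1.94084/2.19722 = 0.88332, i.e. 0.883 to 3 decimal places.

0.883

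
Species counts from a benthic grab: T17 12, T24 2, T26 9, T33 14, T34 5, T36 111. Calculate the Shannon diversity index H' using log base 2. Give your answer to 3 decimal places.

Total N = 12+2+9+14+5+111 = 153, so the proportions are 0.07843, 0.01307, 0.05882, 0.0915, 0.03268, 0.72549 (working shown to 5 dp, full precision carried).
Each pᵢ log₂ pᵢ term: 0.07843×(-3.67243)=-0.28803, 0.01307×(-6.25739)=-0.08180, 0.05882×(-4.08746)=-0.24044, 0.0915×(-3.45003)=-0.31569, 0.03268×(-4.93546)=-0.16129, 0.72549×(-0.46297)=-0.33588.
Sum = -1.42313, so H' = 1.423.

1.423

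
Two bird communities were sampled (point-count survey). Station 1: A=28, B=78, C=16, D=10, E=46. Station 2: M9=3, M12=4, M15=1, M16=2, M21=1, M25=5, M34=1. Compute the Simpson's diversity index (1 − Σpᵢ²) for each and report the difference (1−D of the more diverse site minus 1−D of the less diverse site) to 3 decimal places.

0.098

Station 1: N=178, proportions 0.157303, 0.438202, 0.089888, 0.05618, 0.258427, giving 1−D = 0.705214 (working shown to 6 dp, full precision carried).
Station 2: N=17, proportions 0.176471, 0.235294, 0.058824, 0.117647, 0.058824, 0.294118, 0.058824, giving 1−D = 0.802768.
Difference = |0.705214 − 0.802768| = 0.097554, i.e. 0.098 to 3 decimal places.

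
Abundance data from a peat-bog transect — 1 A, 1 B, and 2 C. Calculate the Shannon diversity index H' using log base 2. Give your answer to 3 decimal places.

1.500

Total N = 1+1+2 = 4, so the proportions are 0.25, 0.25, 0.5 (working shown to 5 dp, full precision carried).
Each pᵢ log₂ pᵢ term: 0.25×(-2.00000)=-0.50000, 0.25×(-2.00000)=-0.50000, 0.5×(-1.00000)=-0.50000.
Sum = -1.50000, so H' = 1.500.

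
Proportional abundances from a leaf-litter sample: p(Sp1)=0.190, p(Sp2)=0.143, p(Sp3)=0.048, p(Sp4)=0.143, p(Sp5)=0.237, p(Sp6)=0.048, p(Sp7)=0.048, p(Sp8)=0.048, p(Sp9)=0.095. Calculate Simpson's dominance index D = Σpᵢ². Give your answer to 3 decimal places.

0.151

D = 0.19² + 0.143² + 0.048² + 0.143² + 0.237² + 0.048² + 0.048² + 0.048² + 0.095² = 0.03610 + 0.02045 + 0.00230 + 0.02045 + 0.05617 + 0.00230 + 0.00230 + 0.00230 + 0.00903 = 0.15141 (working shown to 5 dp, full precision carried).
To 3 decimal places, D = 0.151.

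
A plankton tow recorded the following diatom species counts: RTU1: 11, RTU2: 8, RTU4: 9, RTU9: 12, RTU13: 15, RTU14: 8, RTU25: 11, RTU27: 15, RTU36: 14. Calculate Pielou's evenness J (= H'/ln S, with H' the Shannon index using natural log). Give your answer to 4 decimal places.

Total N = 11+8+9+12+15+8+11+15+14 = 103, so the proportions are 0.106796, 0.07767, 0.087379, 0.116505, 0.145631, 0.07767, 0.106796, 0.145631, 0.135922 (working shown to 6 dp, full precision carried).
H' = −Σ pᵢ ln pᵢ = −((-0.238885) + (-0.198469) + (-0.212986) + (-0.250465) + (-0.280584) + (-0.198469) + (-0.238885) + (-0.280584) + (-0.271256)) = 2.170584.
With S = 9 species, ln S = 2.197225, so J = 2.170584/2.197225 = 0.987875, i.e. 0.9879 to 4 decimal places.

0.9879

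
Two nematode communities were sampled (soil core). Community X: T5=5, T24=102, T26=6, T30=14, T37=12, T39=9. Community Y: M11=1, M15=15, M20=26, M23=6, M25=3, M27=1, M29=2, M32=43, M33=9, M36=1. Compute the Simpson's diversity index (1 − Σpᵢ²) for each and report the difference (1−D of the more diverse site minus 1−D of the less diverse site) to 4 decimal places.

Community X: N=148, proportions 0.0337838, 0.6891892, 0.0405405, 0.0945946, 0.0810811, 0.0608108, giving 1−D = 0.5030131 (working shown to 7 dp, full precision carried).
Community Y: N=107, proportions 0.0093458, 0.1401869, 0.2429907, 0.0560748, 0.0280374, 0.0093458, 0.0186916, 0.4018692, 0.0841121, 0.0093458, giving 1−D = 0.7481876.
Difference = |0.5030131 − 0.7481876| = 0.2451745, i.e. 0.2452 to 4 decimal places.

0.2452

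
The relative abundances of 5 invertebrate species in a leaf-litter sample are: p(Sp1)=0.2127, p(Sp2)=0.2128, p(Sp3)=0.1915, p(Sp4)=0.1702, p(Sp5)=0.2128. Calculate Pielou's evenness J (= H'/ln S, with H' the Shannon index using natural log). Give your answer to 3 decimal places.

H' = −Σ pᵢ ln pᵢ = −((-0.32923) + (-0.32929) + (-0.31652) + (-0.30139) + (-0.32929)) = 1.60572 (working shown to 5 dp, full precision carried).
With S = 5 species, ln S = 1.60944, so J = 1.60572/1.60944 = 0.99769, i.e. 0.998 to 3 decimal places.

0.998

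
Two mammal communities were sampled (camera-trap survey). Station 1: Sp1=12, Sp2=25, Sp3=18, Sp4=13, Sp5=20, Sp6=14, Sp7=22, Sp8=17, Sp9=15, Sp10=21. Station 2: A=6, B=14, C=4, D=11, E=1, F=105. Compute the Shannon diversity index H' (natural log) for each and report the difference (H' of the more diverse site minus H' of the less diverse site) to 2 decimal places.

1.36

Station 1: N=177, proportions 0.0678, 0.1412, 0.1017, 0.0734, 0.113, 0.0791, 0.1243, 0.096, 0.0847, 0.1186, giving H' = 2.2765 (working shown to 4 dp, full precision carried).
Station 2: N=141, proportions 0.0426, 0.0993, 0.0284, 0.078, 0.0071, 0.7447, giving H' = 0.9184.
Difference = |2.2765 − 0.9184| = 1.3581, i.e. 1.36 to 2 decimal places.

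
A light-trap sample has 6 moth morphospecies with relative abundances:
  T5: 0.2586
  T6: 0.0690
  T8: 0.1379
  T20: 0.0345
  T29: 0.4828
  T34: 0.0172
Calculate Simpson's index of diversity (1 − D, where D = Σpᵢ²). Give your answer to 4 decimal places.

0.6748

D = 0.2586² + 0.069² + 0.1379² + 0.0345² + 0.4828² + 0.0172² = 0.066874 + 0.004761 + 0.019016 + 0.001190 + 0.233096 + 0.000296 = 0.325233 (working shown to 6 dp, full precision carried).
So 1 − D = 0.674767, i.e. 0.6748 to 4 decimal places.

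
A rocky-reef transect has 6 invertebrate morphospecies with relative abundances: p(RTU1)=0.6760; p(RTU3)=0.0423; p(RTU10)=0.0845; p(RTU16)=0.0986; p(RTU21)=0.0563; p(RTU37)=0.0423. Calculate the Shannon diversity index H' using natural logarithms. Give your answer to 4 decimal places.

1.1315

Each pᵢ ln pᵢ term (working shown to 6 dp, full precision carried): 0.676×(-0.391562)=-0.264696, 0.0423×(-3.162968)=-0.133794, 0.0845×(-2.471004)=-0.208800, 0.0986×(-2.316684)=-0.228425, 0.0563×(-2.877061)=-0.161979, 0.0423×(-3.162968)=-0.133794.
Sum = -1.131487, so H' = 1.1315.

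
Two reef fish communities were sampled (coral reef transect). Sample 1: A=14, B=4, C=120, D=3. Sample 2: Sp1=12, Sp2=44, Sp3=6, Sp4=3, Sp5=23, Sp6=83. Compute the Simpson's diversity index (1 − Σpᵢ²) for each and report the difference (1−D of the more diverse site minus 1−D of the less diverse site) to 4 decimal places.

Sample 1: N=141, proportions 0.099291, 0.028369, 0.851064, 0.021277, giving 1−D = 0.264574 (working shown to 6 dp, full precision carried).
Sample 2: N=171, proportions 0.070175, 0.25731, 0.035088, 0.017544, 0.134503, 0.48538, giving 1−D = 0.673643.
Difference = |0.264574 − 0.673643| = 0.409069, i.e. 0.4091 to 4 decimal places.

0.4091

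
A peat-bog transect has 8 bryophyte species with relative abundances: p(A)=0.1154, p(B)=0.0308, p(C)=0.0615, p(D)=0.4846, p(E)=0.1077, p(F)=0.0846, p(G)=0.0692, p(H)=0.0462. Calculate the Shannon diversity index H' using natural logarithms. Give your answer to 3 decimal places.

1.655

Each pᵢ ln pᵢ term (working shown to 5 dp, full precision carried): 0.1154×(-2.15935)=-0.24919, 0.0308×(-3.48024)=-0.10719, 0.0615×(-2.78872)=-0.17151, 0.4846×(-0.72443)=-0.35106, 0.1077×(-2.22841)=-0.24000, 0.0846×(-2.46982)=-0.20895, 0.0692×(-2.67075)=-0.18482, 0.0462×(-3.07478)=-0.14205.
Sum = -1.65476, so H' = 1.655.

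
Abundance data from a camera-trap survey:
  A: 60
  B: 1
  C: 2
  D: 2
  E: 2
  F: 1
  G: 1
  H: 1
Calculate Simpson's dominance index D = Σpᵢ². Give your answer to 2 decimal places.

Total N = 60+1+2+2+2+1+1+1 = 70, so the proportions are 0.8571, 0.0143, 0.0286, 0.0286, 0.0286, 0.0143, 0.0143, 0.0143 (working shown to 4 dp, full precision carried).
D = 0.8571² + 0.0143² + 0.0286² + 0.0286² + 0.0286² + 0.0143² + 0.0143² + 0.0143² = 0.7347 + 0.0002 + 0.0008 + 0.0008 + 0.0008 + 0.0002 + 0.0002 + 0.0002 = 0.7380.
To 2 decimal places, D = 0.74.

0.74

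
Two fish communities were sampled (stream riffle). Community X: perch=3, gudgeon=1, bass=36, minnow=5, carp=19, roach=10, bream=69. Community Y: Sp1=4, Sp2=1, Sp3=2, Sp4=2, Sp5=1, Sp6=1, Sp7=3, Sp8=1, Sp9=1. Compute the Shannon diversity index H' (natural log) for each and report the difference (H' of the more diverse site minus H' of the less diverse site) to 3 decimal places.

Community X: N=143, proportions 0.02098, 0.00699, 0.25175, 0.03497, 0.13287, 0.06993, 0.48252, giving H' = 1.38611 (working shown to 5 dp, full precision carried).
Community Y: N=16, proportions 0.25, 0.0625, 0.125, 0.125, 0.0625, 0.0625, 0.1875, 0.0625, 0.0625, giving H' = 2.04674.
Difference = |1.38611 − 2.04674| = 0.66063, i.e. 0.661 to 3 decimal places.

0.661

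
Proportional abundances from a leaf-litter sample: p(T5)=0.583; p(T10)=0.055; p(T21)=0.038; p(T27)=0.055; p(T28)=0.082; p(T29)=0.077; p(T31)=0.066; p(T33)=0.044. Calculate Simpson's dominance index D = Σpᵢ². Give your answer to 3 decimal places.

D = 0.583² + 0.055² + 0.038² + 0.055² + 0.082² + 0.077² + 0.066² + 0.044² = 0.33989 + 0.00302 + 0.00144 + 0.00302 + 0.00672 + 0.00593 + 0.00436 + 0.00194 = 0.36633 (working shown to 5 dp, full precision carried).
To 3 decimal places, D = 0.366.

0.366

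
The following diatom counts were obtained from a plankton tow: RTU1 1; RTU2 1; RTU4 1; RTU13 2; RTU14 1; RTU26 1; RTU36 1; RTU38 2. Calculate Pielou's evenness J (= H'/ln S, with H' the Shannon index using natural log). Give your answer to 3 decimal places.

0.974

Total N = 1+1+1+2+1+1+1+2 = 10, so the proportions are 0.1, 0.1, 0.1, 0.2, 0.1, 0.1, 0.1, 0.2 (working shown to 5 dp, full precision carried).
H' = −Σ pᵢ ln pᵢ = −((-0.23026) + (-0.23026) + (-0.23026) + (-0.32189) + (-0.23026) + (-0.23026) + (-0.23026) + (-0.32189)) = 2.02533.
With S = 8 species, ln S = 2.07944, so J = 2.02533/2.07944 = 0.97398, i.e. 0.974 to 3 decimal places.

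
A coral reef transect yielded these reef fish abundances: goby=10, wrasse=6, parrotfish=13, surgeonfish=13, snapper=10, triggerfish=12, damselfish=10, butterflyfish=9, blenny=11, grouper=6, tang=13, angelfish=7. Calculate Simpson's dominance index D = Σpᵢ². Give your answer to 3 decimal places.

0.088

Total N = 10+6+13+13+10+12+10+9+11+6+13+7 = 120, so the proportions are 0.08333, 0.05, 0.10833, 0.10833, 0.08333, 0.1, 0.08333, 0.075, 0.09167, 0.05, 0.10833, 0.05833 (working shown to 5 dp, full precision carried).
D = 0.08333² + 0.05² + 0.10833² + 0.10833² + 0.08333² + 0.1² + 0.08333² + 0.075² + 0.09167² + 0.05² + 0.10833² + 0.05833² = 0.00694 + 0.00250 + 0.01174 + 0.01174 + 0.00694 + 0.01000 + 0.00694 + 0.00562 + 0.00840 + 0.00250 + 0.01174 + 0.00340 = 0.08847.
To 3 decimal places, D = 0.088.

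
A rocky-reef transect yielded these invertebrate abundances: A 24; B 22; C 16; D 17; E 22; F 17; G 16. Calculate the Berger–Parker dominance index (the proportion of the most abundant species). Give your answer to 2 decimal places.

0.18

Total N = 24+22+16+17+22+17+16 = 134, so the proportions are 0.1791, 0.1642, 0.1194, 0.1269, 0.1642, 0.1269, 0.1194 (working shown to 4 dp, full precision carried).
The largest proportion is 0.1791, i.e. d = 0.18 to 2 decimal places.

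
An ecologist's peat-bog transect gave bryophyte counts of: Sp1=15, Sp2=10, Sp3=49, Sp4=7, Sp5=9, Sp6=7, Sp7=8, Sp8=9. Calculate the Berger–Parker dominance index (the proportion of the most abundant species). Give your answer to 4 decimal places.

0.4298

Total N = 15+10+49+7+9+7+8+9 = 114, so the proportions are 0.131579, 0.087719, 0.429825, 0.061404, 0.078947, 0.061404, 0.070175, 0.078947 (working shown to 6 dp, full precision carried).
The largest proportion is 0.429825, i.e. d = 0.4298 to 4 decimal places.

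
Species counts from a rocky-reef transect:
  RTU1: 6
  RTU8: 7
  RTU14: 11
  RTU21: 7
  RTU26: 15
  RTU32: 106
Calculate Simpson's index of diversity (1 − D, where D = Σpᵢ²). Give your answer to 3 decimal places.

0.493

Total N = 6+7+11+7+15+106 = 152, so the proportions are 0.03947, 0.04605, 0.07237, 0.04605, 0.09868, 0.69737 (working shown to 5 dp, full precision carried).
D = 0.03947² + 0.04605² + 0.07237² + 0.04605² + 0.09868² + 0.69737² = 0.00156 + 0.00212 + 0.00524 + 0.00212 + 0.00974 + 0.48632 = 0.50710.
So 1 − D = 0.49290, i.e. 0.493 to 3 decimal places.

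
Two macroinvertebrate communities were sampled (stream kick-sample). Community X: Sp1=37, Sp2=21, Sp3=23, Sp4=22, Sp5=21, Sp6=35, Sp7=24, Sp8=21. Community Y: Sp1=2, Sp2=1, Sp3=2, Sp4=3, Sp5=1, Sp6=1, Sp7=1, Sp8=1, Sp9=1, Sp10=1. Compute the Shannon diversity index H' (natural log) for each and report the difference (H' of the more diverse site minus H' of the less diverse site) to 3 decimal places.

Community X: N=204, proportions 0.181373, 0.102941, 0.112745, 0.107843, 0.102941, 0.171569, 0.117647, 0.102941, giving H' = 2.052244 (working shown to 6 dp, full precision carried).
Community Y: N=14, proportions 0.142857, 0.071429, 0.142857, 0.214286, 0.071429, 0.071429, 0.071429, 0.071429, 0.071429, 0.071429, giving H' = 2.205598.
Difference = |2.052244 − 2.205598| = 0.153354, i.e. 0.153 to 3 decimal places.

0.153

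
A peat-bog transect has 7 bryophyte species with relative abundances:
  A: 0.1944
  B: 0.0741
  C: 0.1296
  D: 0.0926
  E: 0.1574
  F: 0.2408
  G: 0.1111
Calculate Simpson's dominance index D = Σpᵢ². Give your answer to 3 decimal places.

0.164

D = 0.1944² + 0.0741² + 0.1296² + 0.0926² + 0.1574² + 0.2408² + 0.1111² = 0.03779 + 0.00549 + 0.01680 + 0.00857 + 0.02477 + 0.05798 + 0.01234 = 0.16376 (working shown to 5 dp, full precision carried).
To 3 decimal places, D = 0.164.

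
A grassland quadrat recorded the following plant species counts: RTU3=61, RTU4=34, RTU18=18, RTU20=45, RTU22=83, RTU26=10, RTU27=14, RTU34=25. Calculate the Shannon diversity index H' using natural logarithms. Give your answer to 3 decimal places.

1.873

Total N = 61+34+18+45+83+10+14+25 = 290, so the proportions are 0.21034, 0.11724, 0.06207, 0.15517, 0.28621, 0.03448, 0.04828, 0.08621 (working shown to 5 dp, full precision carried).
Each pᵢ ln pᵢ term: 0.21034×(-1.55901)=-0.32793, 0.11724×(-2.14352)=-0.25131, 0.06207×(-2.77951)=-0.17252, 0.15517×(-1.86322)=-0.28912, 0.28621×(-1.25104)=-0.35806, 0.03448×(-3.36730)=-0.11611, 0.04828×(-3.03082)=-0.14632, 0.08621×(-2.45101)=-0.21129.
Sum = -1.87266, so H' = 1.873.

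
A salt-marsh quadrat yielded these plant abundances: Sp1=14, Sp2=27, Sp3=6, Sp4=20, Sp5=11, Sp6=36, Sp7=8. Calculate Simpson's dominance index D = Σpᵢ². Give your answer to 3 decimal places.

Total N = 14+27+6+20+11+36+8 = 122, so the proportions are 0.11475, 0.22131, 0.04918, 0.16393, 0.09016, 0.29508, 0.06557 (working shown to 5 dp, full precision carried).
D = 0.11475² + 0.22131² + 0.04918² + 0.16393² + 0.09016² + 0.29508² + 0.06557² = 0.01317 + 0.04898 + 0.00242 + 0.02687 + 0.00813 + 0.08707 + 0.00430 = 0.19094.
To 3 decimal places, D = 0.191.

0.191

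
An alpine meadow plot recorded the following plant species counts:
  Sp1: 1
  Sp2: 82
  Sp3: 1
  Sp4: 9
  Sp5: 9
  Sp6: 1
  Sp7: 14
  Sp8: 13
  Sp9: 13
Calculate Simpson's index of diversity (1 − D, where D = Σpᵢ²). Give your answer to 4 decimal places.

0.6370

Total N = 1+82+1+9+9+1+14+13+13 = 143, so the proportions are 0.006993, 0.573427, 0.006993, 0.062937, 0.062937, 0.006993, 0.097902, 0.090909, 0.090909 (working shown to 6 dp, full precision carried).
D = 0.006993² + 0.573427² + 0.006993² + 0.062937² + 0.062937² + 0.006993² + 0.097902² + 0.090909² + 0.090909² = 0.000049 + 0.328818 + 0.000049 + 0.003961 + 0.003961 + 0.000049 + 0.009585 + 0.008264 + 0.008264 = 0.363001.
So 1 − D = 0.636999, i.e. 0.6370 to 4 decimal places.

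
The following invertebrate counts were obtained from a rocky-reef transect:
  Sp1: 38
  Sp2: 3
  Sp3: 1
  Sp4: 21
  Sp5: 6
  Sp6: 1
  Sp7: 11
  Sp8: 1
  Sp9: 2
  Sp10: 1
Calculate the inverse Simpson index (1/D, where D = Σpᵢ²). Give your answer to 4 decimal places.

Total N = 38+3+1+21+6+1+11+1+2+1 = 85, so the proportions are 0.44705882, 0.03529412, 0.01176471, 0.24705882, 0.07058824, 0.01176471, 0.12941176, 0.01176471, 0.02352941, 0.01176471 (working shown to 8 dp, full precision carried).
D = 0.44705882² + 0.03529412² + 0.01176471² + 0.24705882² + 0.07058824² + 0.01176471² + 0.12941176² + 0.01176471² + 0.02352941² + 0.01176471² = 0.19986159 + 0.00124567 + 0.00013841 + 0.06103806 + 0.00498270 + 0.00013841 + 0.01674740 + 0.00013841 + 0.00055363 + 0.00013841 = 0.28498270.
So 1/D = 3.508985, i.e. 3.5090 to 4 decimal places.

3.5090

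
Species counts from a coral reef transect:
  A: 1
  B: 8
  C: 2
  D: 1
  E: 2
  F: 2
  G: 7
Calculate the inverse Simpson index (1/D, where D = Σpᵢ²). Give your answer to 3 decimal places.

Total N = 1+8+2+1+2+2+7 = 23, so the proportions are 0.0434783, 0.3478261, 0.0869565, 0.0434783, 0.0869565, 0.0869565, 0.3043478 (working shown to 7 dp, full precision carried).
D = 0.0434783² + 0.3478261² + 0.0869565² + 0.0434783² + 0.0869565² + 0.0869565² + 0.3043478² = 0.0018904 + 0.1209830 + 0.0075614 + 0.0018904 + 0.0075614 + 0.0075614 + 0.0926276 = 0.2400756.
So 1/D = 4.16535, i.e. 4.165 to 3 decimal places.

4.165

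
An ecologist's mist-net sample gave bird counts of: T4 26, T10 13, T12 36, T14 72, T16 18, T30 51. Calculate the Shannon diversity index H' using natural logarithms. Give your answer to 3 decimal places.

Total N = 26+13+36+72+18+51 = 216, so the proportions are 0.12037, 0.06019, 0.16667, 0.33333, 0.08333, 0.23611 (working shown to 5 dp, full precision carried).
Each pᵢ ln pᵢ term: 0.12037×(-2.11718)=-0.25485, 0.06019×(-2.81033)=-0.16914, 0.16667×(-1.79176)=-0.29863, 0.33333×(-1.09861)=-0.36620, 0.08333×(-2.48491)=-0.20708, 0.23611×(-1.44345)=-0.34082.
Sum = -1.63671, so H' = 1.637.

1.637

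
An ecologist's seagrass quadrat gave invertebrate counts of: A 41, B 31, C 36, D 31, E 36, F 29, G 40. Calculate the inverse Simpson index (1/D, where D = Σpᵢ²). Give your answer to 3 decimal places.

Total N = 41+31+36+31+36+29+40 = 244, so the proportions are 0.1680328, 0.1270492, 0.147541, 0.1270492, 0.147541, 0.1188525, 0.1639344 (working shown to 7 dp, full precision carried).
D = 0.1680328² + 0.1270492² + 0.147541² + 0.1270492² + 0.147541² + 0.1188525² + 0.1639344² = 0.0282350 + 0.0161415 + 0.0217683 + 0.0161415 + 0.0217683 + 0.0141259 + 0.0268745 = 0.1450551.
So 1/D = 6.89393, i.e. 6.894 to 3 decimal places.

6.894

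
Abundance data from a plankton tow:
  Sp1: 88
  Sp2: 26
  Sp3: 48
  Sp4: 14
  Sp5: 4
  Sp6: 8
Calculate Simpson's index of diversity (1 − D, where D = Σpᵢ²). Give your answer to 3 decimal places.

0.689

Total N = 88+26+48+14+4+8 = 188, so the proportions are 0.46809, 0.1383, 0.25532, 0.07447, 0.02128, 0.04255 (working shown to 5 dp, full precision carried).
D = 0.46809² + 0.1383² + 0.25532² + 0.07447² + 0.02128² + 0.04255² = 0.21910 + 0.01913 + 0.06519 + 0.00555 + 0.00045 + 0.00181 = 0.31123.
So 1 − D = 0.68877, i.e. 0.689 to 3 decimal places.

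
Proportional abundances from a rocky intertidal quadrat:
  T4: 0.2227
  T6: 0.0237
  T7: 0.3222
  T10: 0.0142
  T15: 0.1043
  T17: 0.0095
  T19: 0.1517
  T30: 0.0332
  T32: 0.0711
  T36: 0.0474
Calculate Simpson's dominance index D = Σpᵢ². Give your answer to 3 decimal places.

0.197

D = 0.2227² + 0.0237² + 0.3222² + 0.0142² + 0.1043² + 0.0095² + 0.1517² + 0.0332² + 0.0711² + 0.0474² = 0.04960 + 0.00056 + 0.10381 + 0.00020 + 0.01088 + 0.00009 + 0.02301 + 0.00110 + 0.00506 + 0.00225 = 0.19656 (working shown to 5 dp, full precision carried).
To 3 decimal places, D = 0.197.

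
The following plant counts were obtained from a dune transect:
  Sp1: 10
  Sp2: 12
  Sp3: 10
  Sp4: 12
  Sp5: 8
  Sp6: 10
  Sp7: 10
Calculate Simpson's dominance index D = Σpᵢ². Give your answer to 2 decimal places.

Total N = 10+12+10+12+8+10+10 = 72, so the proportions are 0.1389, 0.1667, 0.1389, 0.1667, 0.1111, 0.1389, 0.1389 (working shown to 4 dp, full precision carried).
D = 0.1389² + 0.1667² + 0.1389² + 0.1667² + 0.1111² + 0.1389² + 0.1389² = 0.0193 + 0.0278 + 0.0193 + 0.0278 + 0.0123 + 0.0193 + 0.0193 = 0.1451.
To 2 decimal places, D = 0.15.

0.15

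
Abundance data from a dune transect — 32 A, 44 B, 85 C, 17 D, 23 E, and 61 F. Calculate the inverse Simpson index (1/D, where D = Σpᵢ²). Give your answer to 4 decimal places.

Total N = 32+44+85+17+23+61 = 262, so the proportions are 0.1221374, 0.16793893, 0.32442748, 0.0648855, 0.08778626, 0.23282443 (working shown to 8 dp, full precision carried).
D = 0.1221374² + 0.16793893² + 0.32442748² + 0.0648855² + 0.08778626² + 0.23282443² = 0.01491755 + 0.02820348 + 0.10525319 + 0.00421013 + 0.00770643 + 0.05420721 = 0.21449799.
So 1/D = 4.662048, i.e. 4.6620 to 4 decimal places.

4.6620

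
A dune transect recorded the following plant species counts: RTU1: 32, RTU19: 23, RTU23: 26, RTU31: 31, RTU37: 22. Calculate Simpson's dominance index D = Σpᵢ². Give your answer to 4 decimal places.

Total N = 32+23+26+31+22 = 134, so the proportions are 0.238806, 0.171642, 0.19403, 0.231343, 0.164179 (working shown to 6 dp, full precision carried).
D = 0.238806² + 0.171642² + 0.19403² + 0.231343² + 0.164179² = 0.057028 + 0.029461 + 0.037648 + 0.053520 + 0.026955 = 0.204611.
To 4 decimal places, D = 0.2046.

0.2046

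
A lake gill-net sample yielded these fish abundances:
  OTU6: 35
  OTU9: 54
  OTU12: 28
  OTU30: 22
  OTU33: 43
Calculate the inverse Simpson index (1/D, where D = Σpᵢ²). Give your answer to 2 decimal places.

Total N = 35+54+28+22+43 = 182, so the proportions are 0.192308, 0.296703, 0.153846, 0.120879, 0.236264 (working shown to 6 dp, full precision carried).
D = 0.192308² + 0.296703² + 0.153846² + 0.120879² + 0.236264² = 0.036982 + 0.088033 + 0.023669 + 0.014612 + 0.055821 = 0.219116.
So 1/D = 4.5638, i.e. 4.56 to 2 decimal places.

4.56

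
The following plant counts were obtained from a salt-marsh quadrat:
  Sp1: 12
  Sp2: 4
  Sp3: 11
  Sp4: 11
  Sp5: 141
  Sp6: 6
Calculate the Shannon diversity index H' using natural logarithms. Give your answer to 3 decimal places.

0.914

Total N = 12+4+11+11+141+6 = 185, so the proportions are 0.06486, 0.02162, 0.05946, 0.05946, 0.76216, 0.03243 (working shown to 5 dp, full precision carried).
Each pᵢ ln pᵢ term: 0.06486×(-2.73545)=-0.17743, 0.02162×(-3.83406)=-0.08290, 0.05946×(-2.82246)=-0.16782, 0.05946×(-2.82246)=-0.16782, 0.76216×(-0.27160)=-0.20700, 0.03243×(-3.42860)=-0.11120.
Sum = -0.91417, so H' = 0.914.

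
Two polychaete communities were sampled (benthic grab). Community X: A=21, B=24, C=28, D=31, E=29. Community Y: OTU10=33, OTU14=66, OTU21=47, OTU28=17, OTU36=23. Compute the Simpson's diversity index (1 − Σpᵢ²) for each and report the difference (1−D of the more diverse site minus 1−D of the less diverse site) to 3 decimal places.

Community X: N=133, proportions 0.157895, 0.180451, 0.210526, 0.233083, 0.218045, giving 1−D = 0.796314 (working shown to 6 dp, full precision carried).
Community Y: N=186, proportions 0.177419, 0.354839, 0.252688, 0.091398, 0.123656, giving 1−D = 0.755116.
Difference = |0.796314 − 0.755116| = 0.041198, i.e. 0.041 to 3 decimal places.

0.041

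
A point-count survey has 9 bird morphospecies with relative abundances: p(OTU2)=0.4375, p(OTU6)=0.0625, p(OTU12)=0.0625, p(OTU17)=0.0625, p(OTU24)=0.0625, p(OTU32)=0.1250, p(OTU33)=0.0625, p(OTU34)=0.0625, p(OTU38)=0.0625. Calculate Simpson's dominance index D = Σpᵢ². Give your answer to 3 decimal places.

D = 0.4375² + 0.0625² + 0.0625² + 0.0625² + 0.0625² + 0.125² + 0.0625² + 0.0625² + 0.0625² = 0.19141 + 0.00391 + 0.00391 + 0.00391 + 0.00391 + 0.01562 + 0.00391 + 0.00391 + 0.00391 = 0.23438 (working shown to 5 dp, full precision carried).
To 3 decimal places, D = 0.234.

0.234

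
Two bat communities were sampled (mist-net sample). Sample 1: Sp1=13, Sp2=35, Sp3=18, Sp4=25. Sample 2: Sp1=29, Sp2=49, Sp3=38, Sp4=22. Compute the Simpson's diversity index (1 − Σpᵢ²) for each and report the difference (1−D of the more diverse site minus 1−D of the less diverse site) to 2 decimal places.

Sample 1: N=91, proportions 0.14286, 0.38462, 0.1978, 0.27473, giving 1−D = 0.71706 (working shown to 5 dp, full precision carried).
Sample 2: N=138, proportions 0.21014, 0.35507, 0.27536, 0.15942, giving 1−D = 0.72852.
Difference = |0.71706 − 0.72852| = 0.01146, i.e. 0.01 to 2 decimal places.

0.01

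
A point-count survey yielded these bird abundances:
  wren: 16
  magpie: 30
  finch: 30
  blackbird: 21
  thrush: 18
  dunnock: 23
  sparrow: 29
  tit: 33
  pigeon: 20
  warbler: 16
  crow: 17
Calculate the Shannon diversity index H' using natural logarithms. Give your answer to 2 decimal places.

Total N = 16+30+30+21+18+23+29+33+20+16+17 = 253, so the proportions are 0.0632, 0.1186, 0.1186, 0.083, 0.0711, 0.0909, 0.1146, 0.1304, 0.0791, 0.0632, 0.0672 (working shown to 4 dp, full precision carried).
Each pᵢ ln pᵢ term: 0.0632×(-2.7608)=-0.1746, 0.1186×(-2.1322)=-0.2528, 0.1186×(-2.1322)=-0.2528, 0.083×(-2.4889)=-0.2066, 0.0711×(-2.6430)=-0.1880, 0.0909×(-2.3979)=-0.2180, 0.1146×(-2.1661)=-0.2483, 0.1304×(-2.0369)=-0.2657, 0.0791×(-2.5377)=-0.2006, 0.0632×(-2.7608)=-0.1746, 0.0672×(-2.7002)=-0.1814.
Sum = -2.3635, so H' = 2.36.

2.36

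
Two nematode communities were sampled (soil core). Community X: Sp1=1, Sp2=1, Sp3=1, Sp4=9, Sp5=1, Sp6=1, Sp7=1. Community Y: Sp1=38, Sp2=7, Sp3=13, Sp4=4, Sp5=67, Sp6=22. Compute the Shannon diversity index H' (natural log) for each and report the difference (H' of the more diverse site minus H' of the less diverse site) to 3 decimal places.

Community X: N=15, proportions 0.06667, 0.06667, 0.06667, 0.6, 0.06667, 0.06667, 0.06667, giving H' = 1.38972 (working shown to 5 dp, full precision carried).
Community Y: N=151, proportions 0.25166, 0.04636, 0.08609, 0.02649, 0.44371, 0.1457, giving H' = 1.43810.
Difference = |1.38972 − 1.43810| = 0.04838, i.e. 0.048 to 3 decimal places.

0.048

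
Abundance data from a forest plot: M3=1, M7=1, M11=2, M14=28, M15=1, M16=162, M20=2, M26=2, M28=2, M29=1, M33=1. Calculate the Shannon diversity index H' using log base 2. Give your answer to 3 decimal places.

1.105

Total N = 1+1+2+28+1+162+2+2+2+1+1 = 203, so the proportions are 0.00493, 0.00493, 0.00985, 0.13793, 0.00493, 0.79803, 0.00985, 0.00985, 0.00985, 0.00493, 0.00493 (working shown to 5 dp, full precision carried).
Each pᵢ log₂ pᵢ term: 0.00493×(-7.66534)=-0.03776, 0.00493×(-7.66534)=-0.03776, 0.00985×(-6.66534)=-0.06567, 0.13793×(-2.85798)=-0.39420, 0.00493×(-7.66534)=-0.03776, 0.79803×(-0.32549)=-0.25975, 0.00985×(-6.66534)=-0.06567, 0.00985×(-6.66534)=-0.06567, 0.00985×(-6.66534)=-0.06567, 0.00493×(-7.66534)=-0.03776, 0.00493×(-7.66534)=-0.03776.
Sum = -1.10543, so H' = 1.105.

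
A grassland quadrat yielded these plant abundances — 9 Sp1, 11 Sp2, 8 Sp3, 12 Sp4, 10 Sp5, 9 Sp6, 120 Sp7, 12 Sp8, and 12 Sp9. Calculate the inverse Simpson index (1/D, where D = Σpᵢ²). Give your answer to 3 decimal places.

Total N = 9+11+8+12+10+9+120+12+12 = 203, so the proportions are 0.044335, 0.054187, 0.039409, 0.059113, 0.049261, 0.044335, 0.591133, 0.059113, 0.059113 (working shown to 6 dp, full precision carried).
D = 0.044335² + 0.054187² + 0.039409² + 0.059113² + 0.049261² + 0.044335² + 0.591133² + 0.059113² + 0.059113² = 0.001966 + 0.002936 + 0.001553 + 0.003494 + 0.002427 + 0.001966 + 0.349438 + 0.003494 + 0.003494 = 0.370769.
So 1/D = 2.69710, i.e. 2.697 to 3 decimal places.

2.697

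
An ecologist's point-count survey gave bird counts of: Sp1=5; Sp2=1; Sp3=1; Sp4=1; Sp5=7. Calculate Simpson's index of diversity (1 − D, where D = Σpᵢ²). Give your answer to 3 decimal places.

0.658

Total N = 5+1+1+1+7 = 15, so the proportions are 0.33333, 0.06667, 0.06667, 0.06667, 0.46667 (working shown to 5 dp, full precision carried).
D = 0.33333² + 0.06667² + 0.06667² + 0.06667² + 0.46667² = 0.11111 + 0.00444 + 0.00444 + 0.00444 + 0.21778 = 0.34222.
So 1 − D = 0.65778, i.e. 0.658 to 3 decimal places.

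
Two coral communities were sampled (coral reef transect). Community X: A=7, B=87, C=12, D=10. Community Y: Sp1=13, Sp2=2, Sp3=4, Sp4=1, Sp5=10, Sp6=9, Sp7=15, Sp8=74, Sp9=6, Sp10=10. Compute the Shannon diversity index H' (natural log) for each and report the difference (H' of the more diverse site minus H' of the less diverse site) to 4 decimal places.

0.8333

Community X: N=116, proportions 0.0603448, 0.75, 0.1034483, 0.0862069, giving H' = 0.8311755 (working shown to 7 dp, full precision carried).
Community Y: N=144, proportions 0.0902778, 0.0138889, 0.0277778, 0.0069444, 0.0694444, 0.0625, 0.1041667, 0.5138889, 0.0416667, 0.0694444, giving H' = 1.6644337.
Difference = |0.8311755 − 1.6644337| = 0.8332582, i.e. 0.8333 to 4 decimal places.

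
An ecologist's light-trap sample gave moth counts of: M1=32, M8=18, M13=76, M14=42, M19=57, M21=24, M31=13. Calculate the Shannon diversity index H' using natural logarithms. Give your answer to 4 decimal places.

1.7931

Total N = 32+18+76+42+57+24+13 = 262, so the proportions are 0.122137, 0.068702, 0.290076, 0.160305, 0.217557, 0.091603, 0.049618 (working shown to 6 dp, full precision carried).
Each pᵢ ln pᵢ term: 0.122137×(-2.102609)=-0.256807, 0.068702×(-2.677973)=-0.183983, 0.290076×(-1.237611)=-0.359002, 0.160305×(-1.830675)=-0.293467, 0.217557×(-1.525293)=-0.331839, 0.091603×(-2.390291)=-0.218958, 0.049618×(-3.003395)=-0.149023.
Sum = -1.793079, so H' = 1.7931.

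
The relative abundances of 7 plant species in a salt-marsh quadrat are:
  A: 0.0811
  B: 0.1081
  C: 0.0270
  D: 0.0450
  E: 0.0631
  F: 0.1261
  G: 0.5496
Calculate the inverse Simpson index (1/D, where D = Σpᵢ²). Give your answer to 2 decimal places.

D = 0.0811² + 0.1081² + 0.027² + 0.045² + 0.0631² + 0.1261² + 0.5496² = 0.00658 + 0.01169 + 0.00073 + 0.00202 + 0.00398 + 0.01590 + 0.30206 = 0.34296 (working shown to 5 dp, full precision carried).
So 1/D = 2.9158, i.e. 2.92 to 2 decimal places.

2.92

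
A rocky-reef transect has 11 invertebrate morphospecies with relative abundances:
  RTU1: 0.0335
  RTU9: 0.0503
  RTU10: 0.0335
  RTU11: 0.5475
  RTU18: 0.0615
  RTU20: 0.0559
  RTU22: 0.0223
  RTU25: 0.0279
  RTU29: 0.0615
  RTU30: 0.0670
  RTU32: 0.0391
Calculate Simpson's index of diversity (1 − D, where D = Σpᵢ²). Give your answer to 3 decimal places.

D = 0.0335² + 0.0503² + 0.0335² + 0.5475² + 0.0615² + 0.0559² + 0.0223² + 0.0279² + 0.0615² + 0.067² + 0.0391² = 0.00112 + 0.00253 + 0.00112 + 0.29976 + 0.00378 + 0.00312 + 0.00050 + 0.00078 + 0.00378 + 0.00449 + 0.00153 = 0.32251 (working shown to 5 dp, full precision carried).
So 1 − D = 0.67749, i.e. 0.677 to 3 decimal places.

0.677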